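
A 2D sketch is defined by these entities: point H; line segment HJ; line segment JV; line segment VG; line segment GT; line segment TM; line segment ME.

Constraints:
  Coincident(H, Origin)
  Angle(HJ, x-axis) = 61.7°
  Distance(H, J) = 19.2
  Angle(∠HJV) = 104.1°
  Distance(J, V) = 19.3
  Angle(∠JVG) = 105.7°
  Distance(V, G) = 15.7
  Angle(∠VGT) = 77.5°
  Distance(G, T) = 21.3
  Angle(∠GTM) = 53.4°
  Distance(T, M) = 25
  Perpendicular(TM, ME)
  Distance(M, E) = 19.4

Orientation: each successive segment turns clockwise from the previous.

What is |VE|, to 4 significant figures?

14.31

∠GTM = 53.4° gives TM at 42.40° from the x-axis; with |TM| = 25.0, M = (25.78, 17.40). TM ⟂ ME, so ME runs at -47.60°; with |ME| = 19.4, E = (38.86, 3.072). Then |VE| = |E − V| = 14.31.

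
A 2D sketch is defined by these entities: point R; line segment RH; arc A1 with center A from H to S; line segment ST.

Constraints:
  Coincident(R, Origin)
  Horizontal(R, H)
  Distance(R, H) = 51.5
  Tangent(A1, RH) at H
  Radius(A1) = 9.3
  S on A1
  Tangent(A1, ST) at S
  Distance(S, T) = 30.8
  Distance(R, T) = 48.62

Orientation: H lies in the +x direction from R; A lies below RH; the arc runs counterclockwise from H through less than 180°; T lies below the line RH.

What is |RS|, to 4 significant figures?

43.14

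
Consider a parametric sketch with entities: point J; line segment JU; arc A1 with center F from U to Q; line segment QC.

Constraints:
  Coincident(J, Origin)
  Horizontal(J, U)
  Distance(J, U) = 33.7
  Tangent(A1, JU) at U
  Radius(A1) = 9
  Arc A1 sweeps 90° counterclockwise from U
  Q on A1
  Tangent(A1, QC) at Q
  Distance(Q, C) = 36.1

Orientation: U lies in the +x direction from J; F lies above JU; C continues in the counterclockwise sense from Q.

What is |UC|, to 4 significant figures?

45.99

J is at the origin; JU is horizontal with |JU| = 33.7 and U on the +x side, so U = (33.70, 0.000). The tangent condition forces FU to be normal to JU, so F = U + (0, 9) = (33.70, 9.000). On A1, U sits at bearing -90° from F; a 90° counterclockwise sweep puts Q at bearing 0°, so Q = F + 9.0·(cos 0°, sin 0°) = (42.70, 9.000). Since A1 is tangent to QC there, FQ ⟂ QC, so QC runs along (−sin 0°, cos 0°); with |QC| = 36.1, C = (42.70, 45.10). Then |UC| = |C − U| = 45.99.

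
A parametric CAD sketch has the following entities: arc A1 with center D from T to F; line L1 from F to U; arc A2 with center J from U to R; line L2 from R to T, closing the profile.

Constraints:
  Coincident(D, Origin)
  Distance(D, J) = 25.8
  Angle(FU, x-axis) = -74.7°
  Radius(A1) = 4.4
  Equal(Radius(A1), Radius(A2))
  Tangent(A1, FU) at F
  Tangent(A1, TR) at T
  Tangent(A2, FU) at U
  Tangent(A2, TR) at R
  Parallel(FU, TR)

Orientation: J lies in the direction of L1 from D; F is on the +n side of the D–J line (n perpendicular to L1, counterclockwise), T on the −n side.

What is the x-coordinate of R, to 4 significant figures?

2.564

Tangency of A1 to both parallel lines with radius 4.4 puts F and T at D ± 4.4·n: F = (4.244, 1.161), T = (-4.244, -1.161). Equal radii place U and R the same way about J: U = J + 4.4·n = (11.05, -23.72), R = J − 4.4·n = (2.564, -26.05). So R.x = 2.564.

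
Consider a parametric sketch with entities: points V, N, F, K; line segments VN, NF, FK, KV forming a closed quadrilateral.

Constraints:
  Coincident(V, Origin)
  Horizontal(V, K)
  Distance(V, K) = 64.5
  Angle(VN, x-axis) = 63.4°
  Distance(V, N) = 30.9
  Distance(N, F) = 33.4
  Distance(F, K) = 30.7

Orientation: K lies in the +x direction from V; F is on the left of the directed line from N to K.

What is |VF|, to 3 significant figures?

53.5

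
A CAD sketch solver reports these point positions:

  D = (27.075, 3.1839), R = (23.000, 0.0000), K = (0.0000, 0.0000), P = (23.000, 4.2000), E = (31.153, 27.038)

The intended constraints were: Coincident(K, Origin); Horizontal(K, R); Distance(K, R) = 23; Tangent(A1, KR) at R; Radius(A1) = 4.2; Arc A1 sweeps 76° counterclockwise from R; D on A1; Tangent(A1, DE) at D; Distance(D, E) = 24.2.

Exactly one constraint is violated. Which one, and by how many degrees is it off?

Tangent(A1, DE) at D — off by 4.30°.

K = (0.00, 0.00) ✓; K.y = 0.00, R.y = 0.00 ✓; |KR| = 23.00 ✓; ∠(PR, RK) = 90.00° ✓; |PR| = 4.200 ✓; bearing(P→D) − bearing(P→R) = 76.00° ✓; |PD| = 4.200 ✓; ∠(PD, DE) = 85.70° ✗; |DE| = 24.20 ✓.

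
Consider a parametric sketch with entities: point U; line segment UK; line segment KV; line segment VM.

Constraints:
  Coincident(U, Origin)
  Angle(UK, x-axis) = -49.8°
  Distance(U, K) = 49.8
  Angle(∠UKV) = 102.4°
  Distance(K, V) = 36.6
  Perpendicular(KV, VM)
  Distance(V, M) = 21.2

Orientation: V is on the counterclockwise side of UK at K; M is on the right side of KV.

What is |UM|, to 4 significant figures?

84.35

U is at the origin; UK runs at -49.8° with length 49.8, so K = 49.8·(cos -49.8°, sin -49.8°) = (32.14, -38.04). ∠UKV = 102.4°, so KV runs at -49.8° + (180° − 102.4°) = 27.80° from the x-axis; with |KV| = 36.6, V = K + 36.6·(cos 27.80°, sin 27.80°) = (64.52, -20.97). KV is perpendicular to VM; with |VM| = 21.2 on the right of KV, M = V + 21.2·(0.4664, -0.8846) = (74.41, -39.72). Then |UM| = |M − U| = 84.35.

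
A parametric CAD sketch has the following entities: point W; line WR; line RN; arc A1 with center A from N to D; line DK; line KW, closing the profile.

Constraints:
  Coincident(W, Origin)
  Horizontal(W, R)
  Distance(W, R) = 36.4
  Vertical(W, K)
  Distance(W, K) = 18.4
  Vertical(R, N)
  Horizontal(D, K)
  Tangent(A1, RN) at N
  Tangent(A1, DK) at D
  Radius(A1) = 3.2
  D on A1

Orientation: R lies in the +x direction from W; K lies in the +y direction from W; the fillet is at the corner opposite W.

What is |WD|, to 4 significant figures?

37.96

W is at the origin; WR is horizontal with |WR| = 36.4 and R on the +x side, so R = (36.40, 0.000). W and K share the same x with |WK| = 18.4 and K on the +y side, so K = (0.000, 18.40). The virtual corner opposite W is at (36.40, 18.40). Since A1 is tangent to RN there, AN ⟂ RN and A1 meets DK tangentially, so AD is at right angles to DK, with radius 3.2, so the center A sits 3.2 in from both sides at A = (33.20, 15.20). That places the tangent points at N = (36.40, 15.20) on RN and D = (33.20, 18.40) on DK. Then |WD| = |D − W| = 37.96.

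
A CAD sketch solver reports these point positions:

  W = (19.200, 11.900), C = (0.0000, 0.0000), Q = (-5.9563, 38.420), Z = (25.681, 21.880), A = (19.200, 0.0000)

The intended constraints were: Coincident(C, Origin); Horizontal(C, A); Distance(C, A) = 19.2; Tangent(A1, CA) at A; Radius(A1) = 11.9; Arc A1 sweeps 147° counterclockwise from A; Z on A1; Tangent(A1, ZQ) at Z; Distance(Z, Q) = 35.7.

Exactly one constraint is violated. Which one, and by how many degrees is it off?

Tangent(A1, ZQ) at Z — off by 5.40°.

C = (0.00, 0.00) ✓; C.y = 0.00, A.y = 0.00 ✓; |CA| = 19.20 ✓; ∠(WA, AC) = 90.00° ✓; |WA| = 11.90 ✓; bearing(W→Z) − bearing(W→A) = 147.0° ✓; |WZ| = 11.90 ✓; ∠(WZ, ZQ) = 84.60° ✗; |ZQ| = 35.70 ✓.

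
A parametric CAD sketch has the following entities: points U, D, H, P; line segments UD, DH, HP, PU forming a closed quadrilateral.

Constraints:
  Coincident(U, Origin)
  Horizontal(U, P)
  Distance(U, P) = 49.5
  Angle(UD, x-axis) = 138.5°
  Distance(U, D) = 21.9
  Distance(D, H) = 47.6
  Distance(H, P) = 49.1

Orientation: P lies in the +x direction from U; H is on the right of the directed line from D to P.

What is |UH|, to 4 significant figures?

27.53

U is at the origin; U and P share the same y with |UP| = 49.5 and P in +x, so P = (49.5, 0). UD runs at 138.5° with |UD| = 21.9, so D = (-16.40, 14.51). H is determined by |DH| = 47.6 and |HP| = 49.1 together: it lies at the intersection of circle(D, 47.6) and circle(P, 49.1). With |DP| = 67.48, the foot of the radical line on DP is 32.67 from D and the perpendicular offset is √(47.6² − 32.67²) = 34.62. Taking the right-of-DP solution: H = (8.054, -26.33).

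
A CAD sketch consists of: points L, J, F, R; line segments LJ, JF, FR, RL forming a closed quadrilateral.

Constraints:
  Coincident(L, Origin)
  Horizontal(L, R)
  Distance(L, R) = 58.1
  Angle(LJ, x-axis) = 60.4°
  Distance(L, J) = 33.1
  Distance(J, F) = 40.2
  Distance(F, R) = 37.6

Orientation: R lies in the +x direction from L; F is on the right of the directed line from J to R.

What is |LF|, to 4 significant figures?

24.73

Checks: |JF| = 40.20 ✓; |FR| = 37.60 ✓.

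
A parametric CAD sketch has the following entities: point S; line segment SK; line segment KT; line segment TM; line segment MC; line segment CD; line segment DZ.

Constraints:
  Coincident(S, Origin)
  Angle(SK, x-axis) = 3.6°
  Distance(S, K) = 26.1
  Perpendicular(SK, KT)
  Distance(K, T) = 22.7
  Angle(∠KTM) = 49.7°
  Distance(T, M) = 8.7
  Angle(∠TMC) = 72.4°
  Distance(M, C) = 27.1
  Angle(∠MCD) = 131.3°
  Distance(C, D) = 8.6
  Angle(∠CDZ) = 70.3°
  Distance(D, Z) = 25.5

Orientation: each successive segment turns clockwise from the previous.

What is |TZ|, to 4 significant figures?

9.925

∠MCD = 131.3° gives CD at -13.00° from the x-axis; with |CD| = 8.6, D = (50.89, -1.938). ∠CDZ = 70.3° gives DZ at -122.7° from the x-axis; with |DZ| = 25.5, Z = (37.11, -23.40). Then |TZ| = |Z − T| = 9.925.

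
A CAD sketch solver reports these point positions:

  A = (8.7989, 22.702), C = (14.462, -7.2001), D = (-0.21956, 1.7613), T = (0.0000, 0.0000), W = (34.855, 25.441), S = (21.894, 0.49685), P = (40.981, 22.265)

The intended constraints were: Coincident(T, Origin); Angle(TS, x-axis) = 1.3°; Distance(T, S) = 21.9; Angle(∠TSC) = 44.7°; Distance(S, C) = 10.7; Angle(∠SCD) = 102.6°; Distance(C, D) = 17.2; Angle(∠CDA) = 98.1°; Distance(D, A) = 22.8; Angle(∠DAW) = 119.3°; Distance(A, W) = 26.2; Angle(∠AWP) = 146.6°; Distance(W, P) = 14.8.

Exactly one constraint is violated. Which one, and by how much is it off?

Distance(W, P) = 14.8 — off by 7.90.

T = (0.00, 0.00) ✓; TS at 1.300° ✓; |TS| = 21.90 ✓; ∠TSC = 44.70° ✓; |SC| = 10.70 ✓; ∠SCD = 102.6° ✓; |CD| = 17.20 ✓; ∠CDA = 98.10° ✓; |DA| = 22.80 ✓; ∠DAW = 119.3° ✓; |AW| = 26.20 ✓; ∠AWP = 146.6° ✓; |WP| = 6.900 ✗.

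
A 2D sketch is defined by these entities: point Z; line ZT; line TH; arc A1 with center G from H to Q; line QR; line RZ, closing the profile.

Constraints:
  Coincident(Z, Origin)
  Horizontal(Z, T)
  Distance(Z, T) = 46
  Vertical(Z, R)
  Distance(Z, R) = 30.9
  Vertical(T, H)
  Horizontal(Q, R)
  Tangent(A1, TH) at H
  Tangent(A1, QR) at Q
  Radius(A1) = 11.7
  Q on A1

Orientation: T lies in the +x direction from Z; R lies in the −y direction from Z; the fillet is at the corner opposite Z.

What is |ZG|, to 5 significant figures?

39.308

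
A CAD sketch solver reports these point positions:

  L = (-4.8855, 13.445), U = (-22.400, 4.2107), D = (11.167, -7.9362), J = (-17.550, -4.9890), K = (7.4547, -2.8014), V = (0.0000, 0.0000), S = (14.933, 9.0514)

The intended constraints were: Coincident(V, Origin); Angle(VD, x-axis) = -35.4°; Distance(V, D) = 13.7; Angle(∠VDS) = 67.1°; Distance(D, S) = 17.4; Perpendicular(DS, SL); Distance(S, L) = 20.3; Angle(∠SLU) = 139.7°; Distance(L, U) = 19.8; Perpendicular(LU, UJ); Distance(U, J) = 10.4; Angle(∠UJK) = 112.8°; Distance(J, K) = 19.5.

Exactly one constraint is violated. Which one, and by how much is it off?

Distance(J, K) = 19.5 — off by 5.60.

V = (0.00, 0.00) ✓; VD at -35.40° ✓; |VD| = 13.70 ✓; ∠VDS = 67.10° ✓; |DS| = 17.40 ✓; ∠(DS, SL) = 90.00° ✓; |SL| = 20.30 ✓; ∠SLU = 139.7° ✓; |LU| = 19.80 ✓; ∠(LU, UJ) = 90.00° ✓; |UJ| = 10.40 ✓; ∠UJK = 112.8° ✓; |JK| = 25.10 ✗.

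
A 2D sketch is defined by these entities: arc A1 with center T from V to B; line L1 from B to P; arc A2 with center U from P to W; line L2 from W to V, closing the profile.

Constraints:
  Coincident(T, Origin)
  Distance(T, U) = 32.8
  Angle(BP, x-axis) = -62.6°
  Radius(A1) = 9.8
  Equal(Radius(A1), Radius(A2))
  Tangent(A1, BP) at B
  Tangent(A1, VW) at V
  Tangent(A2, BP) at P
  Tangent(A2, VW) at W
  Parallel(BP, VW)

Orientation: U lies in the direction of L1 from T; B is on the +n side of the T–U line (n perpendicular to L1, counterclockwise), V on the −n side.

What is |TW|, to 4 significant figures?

34.23

The slot axis is L1's direction at -62.6°, so u = (cos -62.6°, sin -62.6°) = (0.4602, -0.8878) and n = (−sin -62.6°, cos -62.6°) = (0.8878, 0.4602). T is at the origin and U lies 32.8 along u from T, so U = 32.8·u = (15.09, -29.12). Tangency of A1 to both parallel lines with radius 9.8 puts B and V at T ± 9.8·n: B = (8.701, 4.510), V = (-8.701, -4.510). Equal radii place P and W the same way about U: P = U + 9.8·n = (23.80, -24.61), W = U − 9.8·n = (6.394, -33.63). Then |TW| = |W − T| = 34.23.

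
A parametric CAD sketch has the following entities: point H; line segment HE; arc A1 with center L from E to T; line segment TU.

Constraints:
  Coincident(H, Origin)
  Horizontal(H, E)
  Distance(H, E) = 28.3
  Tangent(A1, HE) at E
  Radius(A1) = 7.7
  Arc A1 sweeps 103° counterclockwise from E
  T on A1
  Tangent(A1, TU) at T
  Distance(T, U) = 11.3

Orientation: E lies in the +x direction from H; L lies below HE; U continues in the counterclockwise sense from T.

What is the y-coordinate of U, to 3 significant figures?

-20.4

On A1, E sits at bearing 90° from L; a 103° counterclockwise sweep puts T at bearing 193°, so T = L + 7.7·(cos 193°, sin 193°) = (20.8, -9.43). A1 meets TU tangentially, so LT is at right angles to TU, so TU runs along (−sin 193°, cos 193°); with |TU| = 11.3, U = (23.3, -20.4). So U.y = -20.4.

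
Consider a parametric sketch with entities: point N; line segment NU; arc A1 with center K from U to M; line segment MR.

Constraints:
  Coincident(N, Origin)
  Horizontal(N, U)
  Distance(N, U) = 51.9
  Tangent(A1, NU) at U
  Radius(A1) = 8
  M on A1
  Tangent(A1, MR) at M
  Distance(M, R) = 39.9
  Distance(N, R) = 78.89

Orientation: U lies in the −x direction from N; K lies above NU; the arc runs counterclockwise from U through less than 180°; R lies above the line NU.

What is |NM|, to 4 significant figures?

46.32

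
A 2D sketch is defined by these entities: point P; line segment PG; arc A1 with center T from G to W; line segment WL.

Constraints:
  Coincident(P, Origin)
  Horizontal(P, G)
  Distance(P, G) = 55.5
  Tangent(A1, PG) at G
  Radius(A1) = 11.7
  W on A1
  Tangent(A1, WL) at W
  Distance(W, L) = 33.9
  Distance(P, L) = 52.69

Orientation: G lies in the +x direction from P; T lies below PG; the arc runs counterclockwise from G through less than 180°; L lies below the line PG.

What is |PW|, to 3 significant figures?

45.1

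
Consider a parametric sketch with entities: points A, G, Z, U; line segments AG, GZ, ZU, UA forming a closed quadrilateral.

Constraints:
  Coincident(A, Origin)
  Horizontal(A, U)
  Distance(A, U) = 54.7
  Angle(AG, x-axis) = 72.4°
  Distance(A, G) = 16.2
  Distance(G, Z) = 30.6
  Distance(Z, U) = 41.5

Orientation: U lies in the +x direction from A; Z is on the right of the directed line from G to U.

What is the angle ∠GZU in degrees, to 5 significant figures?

91.354°

Checks: |GZ| = 30.60 ✓; |ZU| = 41.50 ✓.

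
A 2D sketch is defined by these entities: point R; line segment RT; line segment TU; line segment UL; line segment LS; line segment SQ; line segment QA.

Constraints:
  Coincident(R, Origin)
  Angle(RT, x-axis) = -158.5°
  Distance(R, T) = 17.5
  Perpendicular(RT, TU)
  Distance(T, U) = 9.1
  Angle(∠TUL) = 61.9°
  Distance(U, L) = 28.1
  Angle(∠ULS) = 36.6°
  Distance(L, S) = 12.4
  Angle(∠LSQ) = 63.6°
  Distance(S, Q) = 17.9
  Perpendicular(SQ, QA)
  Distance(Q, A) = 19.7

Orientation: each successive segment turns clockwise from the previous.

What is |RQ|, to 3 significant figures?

11.1

R is at the origin; RT runs at -158.5° with length 17.5, so T = (-16.3, -6.41). The perpendicularity gives TU at right angles to RT, so TU runs at 112°; with |TU| = 9.1, U = (-19.6, 2.05). ∠TUL = 61.9° gives UL at -6.60° from the x-axis; with |UL| = 28.1, L = (8.30, -1.18). ∠ULS = 36.6° gives LS at -150° from the x-axis; with |LS| = 12.4, S = (-2.44, -7.38). ∠LSQ = 63.6° gives SQ at 93.6° from the x-axis; with |SQ| = 17.9, Q = (-3.57, 10.5). Then |RQ| = |Q − R| = 11.1.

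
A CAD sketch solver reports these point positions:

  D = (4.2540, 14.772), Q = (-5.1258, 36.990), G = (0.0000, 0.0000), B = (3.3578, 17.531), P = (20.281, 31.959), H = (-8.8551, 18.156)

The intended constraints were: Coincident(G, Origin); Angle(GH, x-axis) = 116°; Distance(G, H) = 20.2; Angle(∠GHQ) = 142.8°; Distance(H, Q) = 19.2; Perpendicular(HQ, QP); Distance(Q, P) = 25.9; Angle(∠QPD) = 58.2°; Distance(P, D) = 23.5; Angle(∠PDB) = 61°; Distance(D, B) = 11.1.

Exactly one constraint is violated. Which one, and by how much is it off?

Distance(D, B) = 11.1 — off by 8.20.

G = (0.00, 0.00) ✓; GH at 116.0° ✓; |GH| = 20.20 ✓; ∠GHQ = 142.8° ✓; |HQ| = 19.20 ✓; ∠(HQ, QP) = 90.00° ✓; |QP| = 25.90 ✓; ∠QPD = 58.20° ✓; |PD| = 23.50 ✓; ∠PDB = 60.99° ✓; |DB| = 2.901 ✗.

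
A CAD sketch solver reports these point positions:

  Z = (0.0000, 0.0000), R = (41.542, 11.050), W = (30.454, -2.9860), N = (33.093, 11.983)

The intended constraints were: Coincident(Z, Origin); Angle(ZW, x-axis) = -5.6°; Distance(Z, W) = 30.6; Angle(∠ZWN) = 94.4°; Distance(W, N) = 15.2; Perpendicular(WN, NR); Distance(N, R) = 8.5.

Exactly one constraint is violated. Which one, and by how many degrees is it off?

Perpendicular(WN, NR) — off by 3.70°.

Z = (0.00, 0.00) ✓; ZW at -5.600° ✓; |ZW| = 30.60 ✓; ∠ZWN = 94.40° ✓; |WN| = 15.20 ✓; ∠(WN, NR) = 86.30° ✗; |NR| = 8.500 ✓.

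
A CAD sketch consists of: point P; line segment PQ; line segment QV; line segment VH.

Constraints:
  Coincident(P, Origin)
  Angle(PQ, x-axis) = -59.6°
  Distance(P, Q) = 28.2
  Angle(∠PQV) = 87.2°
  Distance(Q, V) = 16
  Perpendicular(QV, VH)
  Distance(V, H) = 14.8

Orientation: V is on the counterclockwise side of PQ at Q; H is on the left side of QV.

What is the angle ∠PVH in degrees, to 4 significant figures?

27.44°

∠PQV = 87.2°, so QV runs at -59.6° + (180° − 87.2°) = 33.20° from the x-axis; with |QV| = 16.0, V = Q + 16.0·(cos 33.20°, sin 33.20°) = (27.66, -15.56). QV ⟂ VH; with |VH| = 14.8 on the left of QV, H = V + 14.8·(-0.5476, 0.8368) = (19.55, -3.178). Then cos ∠PVH = VP·VH / (|VP||VH|), giving 27.44°.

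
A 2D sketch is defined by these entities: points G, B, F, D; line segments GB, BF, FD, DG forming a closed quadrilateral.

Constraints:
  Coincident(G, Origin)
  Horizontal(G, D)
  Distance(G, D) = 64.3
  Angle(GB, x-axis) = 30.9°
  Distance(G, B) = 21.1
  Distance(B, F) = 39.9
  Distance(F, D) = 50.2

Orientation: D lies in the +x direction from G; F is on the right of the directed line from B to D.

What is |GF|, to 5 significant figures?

36.904

G is at the origin; GD is horizontal with |GD| = 64.3 and D in +x, so D = (64.3, 0). GB runs at 30.9° with |GB| = 21.1, so B = (18.105, 10.836). F is determined by |BF| = 39.9 and |FD| = 50.2 together: it lies at the intersection of circle(B, 39.9) and circle(D, 50.2). With |BD| = 47.449, the foot of the radical line on BD is 13.945 from B and the perpendicular offset is √(39.9² − 13.945²) = 37.384. Taking the right-of-BD solution: F = (23.144, -28.745).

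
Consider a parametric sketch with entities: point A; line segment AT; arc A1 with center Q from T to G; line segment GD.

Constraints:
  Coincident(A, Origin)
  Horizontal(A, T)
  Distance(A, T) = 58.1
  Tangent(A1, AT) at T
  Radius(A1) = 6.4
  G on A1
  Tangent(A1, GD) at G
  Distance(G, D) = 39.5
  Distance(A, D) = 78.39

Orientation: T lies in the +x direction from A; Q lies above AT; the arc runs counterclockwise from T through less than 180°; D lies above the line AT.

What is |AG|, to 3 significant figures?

64.8

A is at the origin; A and T share the same y with |AT| = 58.1 and T on the +x side, so T = (58.1, 0.00). Tangency of A1 to AT means the radius QT is perpendicular to AT, so Q = T + (0, 6.4) = (58.1, 6.40). Since QG ⟂ GD (tangency), |QD| = √(6.4² + 39.5²) = 40.0 regardless of where G sits on A1. So D lies on both circle(A, 78.39) and circle(Q, 40.0); the above-AT intersection is D = (63.4, 46.1). G is the foot of the tangent from D: G = (64.5, 6.57).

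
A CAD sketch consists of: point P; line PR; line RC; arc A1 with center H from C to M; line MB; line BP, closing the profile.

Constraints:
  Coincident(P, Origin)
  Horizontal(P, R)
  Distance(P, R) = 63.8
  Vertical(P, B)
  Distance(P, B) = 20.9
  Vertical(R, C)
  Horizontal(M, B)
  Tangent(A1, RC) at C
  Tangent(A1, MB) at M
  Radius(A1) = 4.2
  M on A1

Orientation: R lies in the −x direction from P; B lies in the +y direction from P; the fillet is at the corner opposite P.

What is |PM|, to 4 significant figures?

63.16

The virtual corner opposite P is at (-63.80, 20.90). The tangent condition forces HC to be normal to RC and since A1 is tangent to MB there, HM ⟂ MB, with radius 4.2, so the center H sits 4.2 in from both sides at H = (-59.60, 16.70). That places the tangent points at C = (-63.80, 16.70) on RC and M = (-59.60, 20.90) on MB. Then |PM| = |M − P| = 63.16.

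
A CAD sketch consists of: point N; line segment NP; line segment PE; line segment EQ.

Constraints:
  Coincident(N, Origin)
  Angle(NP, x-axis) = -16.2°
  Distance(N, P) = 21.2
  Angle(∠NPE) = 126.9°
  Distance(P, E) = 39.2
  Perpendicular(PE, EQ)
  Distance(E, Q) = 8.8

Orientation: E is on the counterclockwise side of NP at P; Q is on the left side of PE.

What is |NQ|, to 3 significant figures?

52.6

N is at the origin; NP runs at -16.2° with length 21.2, so P = 21.2·(cos -16.2°, sin -16.2°) = (20.4, -5.91). ∠NPE = 126.9°, so PE runs at -16.2° + (180° − 126.9°) = 36.9° from the x-axis; with |PE| = 39.2, E = P + 39.2·(cos 36.9°, sin 36.9°) = (51.7, 17.6). PE ⟂ EQ; with |EQ| = 8.8 on the left of PE, Q = E + 8.8·(-0.600, 0.800) = (46.4, 24.7). Then |NQ| = |Q − N| = 52.6.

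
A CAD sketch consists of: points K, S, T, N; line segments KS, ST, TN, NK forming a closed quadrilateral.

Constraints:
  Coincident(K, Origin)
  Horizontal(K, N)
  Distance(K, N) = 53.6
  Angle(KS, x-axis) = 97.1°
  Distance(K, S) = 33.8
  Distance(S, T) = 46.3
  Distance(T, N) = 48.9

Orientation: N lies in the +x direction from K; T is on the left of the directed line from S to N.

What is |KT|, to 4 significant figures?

61.80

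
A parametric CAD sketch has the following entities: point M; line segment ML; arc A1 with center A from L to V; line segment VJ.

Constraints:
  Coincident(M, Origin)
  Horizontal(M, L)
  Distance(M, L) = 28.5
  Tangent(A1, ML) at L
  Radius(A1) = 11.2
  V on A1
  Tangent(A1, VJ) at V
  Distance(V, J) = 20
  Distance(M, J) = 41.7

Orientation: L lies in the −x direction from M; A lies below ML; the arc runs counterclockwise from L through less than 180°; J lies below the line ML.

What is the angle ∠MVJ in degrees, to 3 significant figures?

76.9°

Checks: |AV| = 11.20 ✓; ∠(AV, VJ) = 90.00° ✓; |VJ| = 20.00 ✓; |MJ| = 41.70 ✓.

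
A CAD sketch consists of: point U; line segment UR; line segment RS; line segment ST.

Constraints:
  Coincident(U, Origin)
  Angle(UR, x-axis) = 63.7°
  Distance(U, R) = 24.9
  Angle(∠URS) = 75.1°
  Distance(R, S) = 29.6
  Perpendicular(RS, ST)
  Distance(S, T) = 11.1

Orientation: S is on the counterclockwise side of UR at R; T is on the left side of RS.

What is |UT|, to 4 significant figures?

26.57

U is at the origin; UR runs at 63.7° with length 24.9, so R = 24.9·(cos 63.7°, sin 63.7°) = (11.03, 22.32). ∠URS = 75.1°, so RS runs at 63.7° + (180° − 75.1°) = 168.6° from the x-axis; with |RS| = 29.6, S = R + 29.6·(cos 168.6°, sin 168.6°) = (-17.98, 28.17). RS ⟂ ST; with |ST| = 11.1 on the left of RS, T = S + 11.1·(-0.1977, -0.9803) = (-20.18, 17.29). Then |UT| = |T − U| = 26.57.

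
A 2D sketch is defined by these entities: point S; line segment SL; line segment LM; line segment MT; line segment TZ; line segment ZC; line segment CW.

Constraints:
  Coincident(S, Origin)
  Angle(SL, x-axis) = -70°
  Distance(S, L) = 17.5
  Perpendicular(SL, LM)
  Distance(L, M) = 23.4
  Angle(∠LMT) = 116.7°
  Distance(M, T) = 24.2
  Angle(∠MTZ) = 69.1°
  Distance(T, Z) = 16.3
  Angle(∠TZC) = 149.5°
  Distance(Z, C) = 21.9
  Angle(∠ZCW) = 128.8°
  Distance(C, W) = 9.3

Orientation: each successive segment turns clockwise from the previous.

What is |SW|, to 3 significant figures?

13.1

S is at the origin; SL runs at -70.0° with length 17.5, so L = (5.99, -16.4). The perpendicularity gives LM at right angles to SL, so LM runs at -160°; with |LM| = 23.4, M = (-16.0, -24.4). ∠LMT = 116.7° gives MT at 137° from the x-axis; with |MT| = 24.2, T = (-33.6, -7.85). ∠MTZ = 69.1° gives TZ at 25.8° from the x-axis; with |TZ| = 16.3, Z = (-18.9, -0.757). ∠TZC = 149.5° gives ZC at -4.70° from the x-axis; with |ZC| = 21.9, C = (2.89, -2.55). ∠ZCW = 128.8° gives CW at -55.9° from the x-axis; with |CW| = 9.3, W = (8.10, -10.3). Then |SW| = |W − S| = 13.1.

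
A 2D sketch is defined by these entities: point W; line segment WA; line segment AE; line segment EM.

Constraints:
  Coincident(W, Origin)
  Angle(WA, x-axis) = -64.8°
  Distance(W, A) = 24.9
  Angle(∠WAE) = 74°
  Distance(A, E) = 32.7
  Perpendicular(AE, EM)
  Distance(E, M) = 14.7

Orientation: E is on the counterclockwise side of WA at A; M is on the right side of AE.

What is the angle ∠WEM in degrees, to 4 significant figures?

132.8°

W is at the origin; WA runs at -64.8° with length 24.9, so A = 24.9·(cos -64.8°, sin -64.8°) = (10.60, -22.53). ∠WAE = 74.0°, so AE runs at -64.8° + (180° − 74.0°) = 41.20° from the x-axis; with |AE| = 32.7, E = A + 32.7·(cos 41.20°, sin 41.20°) = (35.21, -0.9910). The perpendicularity gives EM at right angles to AE; with |EM| = 14.7 on the right of AE, M = E + 14.7·(0.6587, -0.7524) = (44.89, -12.05). Then cos ∠WEM = EW·EM / (|EW||EM|), giving 132.8°.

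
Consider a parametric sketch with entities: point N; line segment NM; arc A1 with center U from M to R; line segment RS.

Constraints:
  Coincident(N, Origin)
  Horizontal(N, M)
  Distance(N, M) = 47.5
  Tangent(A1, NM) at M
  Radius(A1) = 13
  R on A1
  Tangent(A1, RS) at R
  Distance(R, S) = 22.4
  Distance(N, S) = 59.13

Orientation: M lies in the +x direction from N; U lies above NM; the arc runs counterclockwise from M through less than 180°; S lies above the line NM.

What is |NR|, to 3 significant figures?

61.6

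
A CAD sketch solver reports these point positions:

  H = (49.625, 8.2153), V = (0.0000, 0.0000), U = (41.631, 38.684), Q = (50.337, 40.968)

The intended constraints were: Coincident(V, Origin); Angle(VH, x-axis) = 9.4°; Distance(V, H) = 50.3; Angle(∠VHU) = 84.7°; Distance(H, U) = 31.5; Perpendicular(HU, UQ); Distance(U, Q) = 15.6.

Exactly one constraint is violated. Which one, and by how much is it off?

Distance(U, Q) = 15.6 — off by 6.60.

V = (0.00, 0.00) ✓; VH at 9.400° ✓; |VH| = 50.30 ✓; ∠VHU = 84.70° ✓; |HU| = 31.50 ✓; ∠(HU, UQ) = 90.00° ✓; |UQ| = 9.001 ✗.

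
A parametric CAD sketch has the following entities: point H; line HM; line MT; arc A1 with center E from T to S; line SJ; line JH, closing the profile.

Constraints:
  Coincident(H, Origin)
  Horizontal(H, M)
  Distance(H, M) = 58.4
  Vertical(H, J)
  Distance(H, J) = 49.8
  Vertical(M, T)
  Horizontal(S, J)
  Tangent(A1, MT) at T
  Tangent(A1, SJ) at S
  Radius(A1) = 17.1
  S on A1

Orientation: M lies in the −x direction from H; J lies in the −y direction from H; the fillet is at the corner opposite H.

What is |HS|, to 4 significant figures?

64.70

H is at the origin; HM is horizontal with |HM| = 58.4 and M on the −x side, so M = (-58.40, 0.000). H and J share the same x with |HJ| = 49.8 and J on the −y side, so J = (0.000, -49.80). The virtual corner opposite H is at (-58.40, -49.80). A1 meets MT tangentially, so ET is at right angles to MT and since A1 is tangent to SJ there, ES ⟂ SJ, with radius 17.1, so the center E sits 17.1 in from both sides at E = (-41.30, -32.70). That places the tangent points at T = (-58.40, -32.70) on MT and S = (-41.30, -49.80) on SJ. Then |HS| = |S − H| = 64.70.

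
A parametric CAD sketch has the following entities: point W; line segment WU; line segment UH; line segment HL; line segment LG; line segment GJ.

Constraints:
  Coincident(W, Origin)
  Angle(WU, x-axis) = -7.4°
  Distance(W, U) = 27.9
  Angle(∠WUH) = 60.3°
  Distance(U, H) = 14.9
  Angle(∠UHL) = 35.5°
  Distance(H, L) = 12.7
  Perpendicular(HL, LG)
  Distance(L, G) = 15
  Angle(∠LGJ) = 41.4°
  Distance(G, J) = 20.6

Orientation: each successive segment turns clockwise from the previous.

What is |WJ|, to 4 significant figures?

24.49

W is at the origin; WU runs at -7.4° with length 27.9, so U = (27.67, -3.593). ∠WUH = 60.3° gives UH at -127.1° from the x-axis; with |UH| = 14.9, H = (18.68, -15.48). ∠UHL = 35.5° gives HL at 88.40° from the x-axis; with |HL| = 12.7, L = (19.03, -2.782). The perpendicularity gives LG at right angles to HL, so LG runs at -1.600°; with |LG| = 15.0, G = (34.03, -3.201). ∠LGJ = 41.4° gives GJ at -140.2° from the x-axis; with |GJ| = 20.6, J = (18.20, -16.39). Then |WJ| = |J − W| = 24.49.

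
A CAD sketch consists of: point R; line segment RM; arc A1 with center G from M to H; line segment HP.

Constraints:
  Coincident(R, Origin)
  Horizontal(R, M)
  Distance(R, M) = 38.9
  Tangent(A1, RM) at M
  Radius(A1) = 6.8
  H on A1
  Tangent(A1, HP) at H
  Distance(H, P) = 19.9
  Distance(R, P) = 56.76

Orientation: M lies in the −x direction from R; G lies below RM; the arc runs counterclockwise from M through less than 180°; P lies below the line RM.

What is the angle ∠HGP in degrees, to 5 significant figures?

71.134°

R is at the origin; R and M share the same y with |RM| = 38.9 and M on the −x side, so M = (-38.900, 0.0000). Tangency of A1 to RM means the radius GM is perpendicular to RM, so G = M + (0, -6.8) = (-38.900, -6.8000). Since GH ⟂ HP (tangency), |GP| = √(6.8² + 19.9²) = 21.030 regardless of where H sits on A1. So P lies on both circle(R, 56.76) and circle(G, 21.030); the below-RM intersection is P = (-51.659, -23.517). H is the foot of the tangent from P: H = (-45.349, -4.6439).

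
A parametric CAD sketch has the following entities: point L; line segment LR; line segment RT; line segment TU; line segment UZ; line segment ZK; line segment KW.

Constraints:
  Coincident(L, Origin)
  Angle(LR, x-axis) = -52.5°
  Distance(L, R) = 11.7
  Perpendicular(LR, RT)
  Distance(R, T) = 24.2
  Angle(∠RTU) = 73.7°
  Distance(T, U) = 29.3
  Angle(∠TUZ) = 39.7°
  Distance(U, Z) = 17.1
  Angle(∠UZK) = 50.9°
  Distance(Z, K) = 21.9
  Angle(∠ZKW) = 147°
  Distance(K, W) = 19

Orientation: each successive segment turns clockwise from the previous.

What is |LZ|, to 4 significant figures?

9.214

L is at the origin; LR runs at -52.5° with length 11.7, so R = (7.123, -9.282). The perpendicularity gives RT at right angles to LR, so RT runs at -142.5°; with |RT| = 24.2, T = (-12.08, -24.01). ∠RTU = 73.7° gives TU at 111.2° from the x-axis; with |TU| = 29.3, U = (-22.67, 3.303). ∠TUZ = 39.7° gives UZ at -29.10° from the x-axis; with |UZ| = 17.1, Z = (-7.731, -5.014). Then |LZ| = |Z − L| = 9.214.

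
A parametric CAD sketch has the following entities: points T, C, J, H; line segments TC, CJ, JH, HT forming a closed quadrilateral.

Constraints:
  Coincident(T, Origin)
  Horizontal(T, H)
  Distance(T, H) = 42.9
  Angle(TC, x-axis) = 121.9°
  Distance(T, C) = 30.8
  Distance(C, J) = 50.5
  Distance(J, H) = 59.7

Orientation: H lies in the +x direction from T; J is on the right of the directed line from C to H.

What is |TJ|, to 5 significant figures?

26.829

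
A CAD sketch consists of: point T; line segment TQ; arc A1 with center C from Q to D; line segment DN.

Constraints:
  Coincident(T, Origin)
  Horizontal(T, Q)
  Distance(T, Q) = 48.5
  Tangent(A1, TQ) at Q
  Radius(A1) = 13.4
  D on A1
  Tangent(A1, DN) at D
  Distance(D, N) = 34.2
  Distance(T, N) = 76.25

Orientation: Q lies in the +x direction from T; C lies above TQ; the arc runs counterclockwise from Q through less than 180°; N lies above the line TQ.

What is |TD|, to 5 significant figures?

63.552

Checks: |TQ| = 48.50 ✓; |CD| = 13.40 ✓; ∠(CD, DN) = 90.00° ✓; |DN| = 34.20 ✓; |TN| = 76.25 ✓.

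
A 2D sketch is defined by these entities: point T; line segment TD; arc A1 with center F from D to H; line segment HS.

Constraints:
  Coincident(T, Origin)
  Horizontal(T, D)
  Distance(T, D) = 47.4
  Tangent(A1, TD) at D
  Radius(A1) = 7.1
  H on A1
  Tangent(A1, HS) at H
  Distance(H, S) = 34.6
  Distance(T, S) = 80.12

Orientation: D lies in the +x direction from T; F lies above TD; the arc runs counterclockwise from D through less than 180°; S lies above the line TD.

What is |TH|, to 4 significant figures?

53.07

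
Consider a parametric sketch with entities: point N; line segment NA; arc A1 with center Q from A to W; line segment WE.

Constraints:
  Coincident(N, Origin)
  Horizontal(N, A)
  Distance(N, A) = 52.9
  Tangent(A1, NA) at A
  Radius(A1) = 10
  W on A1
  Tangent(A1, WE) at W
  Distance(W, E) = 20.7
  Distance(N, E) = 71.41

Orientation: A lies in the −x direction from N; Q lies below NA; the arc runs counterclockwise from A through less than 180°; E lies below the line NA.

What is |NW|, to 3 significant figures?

63.5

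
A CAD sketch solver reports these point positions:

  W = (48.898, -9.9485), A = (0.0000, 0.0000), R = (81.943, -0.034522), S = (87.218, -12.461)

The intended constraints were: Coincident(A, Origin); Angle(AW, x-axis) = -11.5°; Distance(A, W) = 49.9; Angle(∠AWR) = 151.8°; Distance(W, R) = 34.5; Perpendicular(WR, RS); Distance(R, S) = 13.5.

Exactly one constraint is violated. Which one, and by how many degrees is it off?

Perpendicular(WR, RS) — off by 6.30°.

A = (0.00, 0.00) ✓; AW at -11.50° ✓; |AW| = 49.90 ✓; ∠AWR = 151.8° ✓; |WR| = 34.50 ✓; ∠(WR, RS) = 83.70° ✗; |RS| = 13.50 ✓.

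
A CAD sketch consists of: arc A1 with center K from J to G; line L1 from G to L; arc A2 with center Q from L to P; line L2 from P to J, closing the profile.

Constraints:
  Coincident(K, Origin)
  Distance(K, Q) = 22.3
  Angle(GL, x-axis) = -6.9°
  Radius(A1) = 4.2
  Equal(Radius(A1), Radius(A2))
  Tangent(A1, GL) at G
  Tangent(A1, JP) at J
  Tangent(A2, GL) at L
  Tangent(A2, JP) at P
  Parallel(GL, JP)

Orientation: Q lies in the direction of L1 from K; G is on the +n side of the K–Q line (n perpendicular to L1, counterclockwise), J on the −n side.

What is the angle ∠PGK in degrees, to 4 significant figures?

69.36°

The slot axis is L1's direction at -6.9°, so u = (cos -6.9°, sin -6.9°) = (0.9928, -0.1201) and n = (−sin -6.9°, cos -6.9°) = (0.1201, 0.9928). K is at the origin and Q lies 22.3 along u from K, so Q = 22.3·u = (22.14, -2.679). Tangency of A1 to both parallel lines with radius 4.2 puts G and J at K ± 4.2·n: G = (0.5046, 4.170), J = (-0.5046, -4.170). Equal radii place L and P the same way about Q: L = Q + 4.2·n = (22.64, 1.491), P = Q − 4.2·n = (21.63, -6.849). Then cos ∠PGK = GP·GK / (|GP||GK|), giving 69.36°.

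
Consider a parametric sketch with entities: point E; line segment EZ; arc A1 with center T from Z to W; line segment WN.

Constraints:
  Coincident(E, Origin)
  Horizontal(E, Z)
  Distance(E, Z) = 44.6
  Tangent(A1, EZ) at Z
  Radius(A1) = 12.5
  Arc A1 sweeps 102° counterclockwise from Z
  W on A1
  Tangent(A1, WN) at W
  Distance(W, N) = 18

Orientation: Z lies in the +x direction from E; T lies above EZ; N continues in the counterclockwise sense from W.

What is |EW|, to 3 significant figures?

58.8

E is at the origin; EZ is horizontal with |EZ| = 44.6 and Z on the +x side, so Z = (44.6, 0.00). A1 meets EZ tangentially, so TZ is at right angles to EZ, so T = Z + (0, 12.5) = (44.6, 12.5). On A1, Z sits at bearing -90° from T; a 102° counterclockwise sweep puts W at bearing 12°, so W = T + 12.5·(cos 12°, sin 12°) = (56.8, 15.1). Then |EW| = |W − E| = 58.8.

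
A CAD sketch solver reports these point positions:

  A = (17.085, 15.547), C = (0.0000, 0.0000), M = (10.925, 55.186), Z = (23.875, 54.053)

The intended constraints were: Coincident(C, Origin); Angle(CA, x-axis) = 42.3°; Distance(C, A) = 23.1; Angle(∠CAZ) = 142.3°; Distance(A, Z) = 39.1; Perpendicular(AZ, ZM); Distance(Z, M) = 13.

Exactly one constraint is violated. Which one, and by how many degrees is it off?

Perpendicular(AZ, ZM) — off by 5.00°.

C = (0.00, 0.00) ✓; CA at 42.30° ✓; |CA| = 23.10 ✓; ∠CAZ = 142.3° ✓; |AZ| = 39.10 ✓; ∠(AZ, ZM) = 95.00° ✗; |ZM| = 13.00 ✓.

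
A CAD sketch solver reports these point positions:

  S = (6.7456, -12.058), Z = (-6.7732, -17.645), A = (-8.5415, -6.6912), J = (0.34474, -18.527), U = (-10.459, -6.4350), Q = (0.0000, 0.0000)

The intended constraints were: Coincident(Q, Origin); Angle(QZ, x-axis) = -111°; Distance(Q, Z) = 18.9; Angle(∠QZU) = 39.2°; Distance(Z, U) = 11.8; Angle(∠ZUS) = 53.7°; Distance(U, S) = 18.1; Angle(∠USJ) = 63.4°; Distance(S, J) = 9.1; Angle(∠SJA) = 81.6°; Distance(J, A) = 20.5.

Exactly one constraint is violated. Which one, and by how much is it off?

Distance(J, A) = 20.5 — off by 5.70.

Q = (0.00, 0.00) ✓; QZ at -111.0° ✓; |QZ| = 18.90 ✓; ∠QZU = 39.20° ✓; |ZU| = 11.80 ✓; ∠ZUS = 53.70° ✓; |US| = 18.10 ✓; ∠USJ = 63.40° ✓; |SJ| = 9.100 ✓; ∠SJA = 81.60° ✓; |JA| = 14.80 ✗.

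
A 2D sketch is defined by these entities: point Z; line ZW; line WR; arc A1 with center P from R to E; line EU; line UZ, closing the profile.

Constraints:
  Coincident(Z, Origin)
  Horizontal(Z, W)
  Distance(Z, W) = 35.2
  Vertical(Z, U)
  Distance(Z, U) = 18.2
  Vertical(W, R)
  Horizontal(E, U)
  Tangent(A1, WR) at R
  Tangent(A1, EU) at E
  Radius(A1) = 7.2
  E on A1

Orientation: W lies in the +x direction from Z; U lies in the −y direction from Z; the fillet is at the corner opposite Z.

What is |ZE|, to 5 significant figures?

33.395

The virtual corner opposite Z is at (35.200, -18.200). Since A1 is tangent to WR there, PR ⟂ WR and since A1 is tangent to EU there, PE ⟂ EU, with radius 7.2, so the center P sits 7.2 in from both sides at P = (28.000, -11.000). That places the tangent points at R = (35.200, -11.000) on WR and E = (28.000, -18.200) on EU. Then |ZE| = |E − Z| = 33.395.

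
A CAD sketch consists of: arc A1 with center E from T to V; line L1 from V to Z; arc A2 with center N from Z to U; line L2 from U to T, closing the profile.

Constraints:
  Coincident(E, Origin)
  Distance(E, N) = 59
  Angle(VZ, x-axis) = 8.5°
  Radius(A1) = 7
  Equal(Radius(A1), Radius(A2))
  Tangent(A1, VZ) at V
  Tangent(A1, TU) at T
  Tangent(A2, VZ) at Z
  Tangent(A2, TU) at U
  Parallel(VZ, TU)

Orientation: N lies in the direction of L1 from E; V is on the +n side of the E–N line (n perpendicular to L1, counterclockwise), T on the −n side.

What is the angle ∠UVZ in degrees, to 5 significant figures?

13.349°

Tangency of A1 to both parallel lines with radius 7.0 puts V and T at E ± 7.0·n: V = (-1.0347, 6.9231), T = (1.0347, -6.9231). Equal radii place Z and U the same way about N: Z = N + 7.0·n = (57.317, 15.644), U = N − 7.0·n = (59.387, 1.7976). Then cos ∠UVZ = VU·VZ / (|VU||VZ|), giving 13.349°.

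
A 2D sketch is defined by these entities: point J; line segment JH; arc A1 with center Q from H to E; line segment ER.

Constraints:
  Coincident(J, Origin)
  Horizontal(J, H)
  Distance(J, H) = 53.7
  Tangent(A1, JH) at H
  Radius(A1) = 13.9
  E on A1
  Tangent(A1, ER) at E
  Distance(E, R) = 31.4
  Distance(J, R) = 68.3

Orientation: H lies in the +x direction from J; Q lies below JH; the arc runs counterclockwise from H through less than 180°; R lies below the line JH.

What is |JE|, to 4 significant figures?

43.99

Checks: |QH| = 13.90 ✓; |QE| = 13.90 ✓; ∠(QE, ER) = 90.00° ✓; |ER| = 31.40 ✓; |JR| = 68.30 ✓.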